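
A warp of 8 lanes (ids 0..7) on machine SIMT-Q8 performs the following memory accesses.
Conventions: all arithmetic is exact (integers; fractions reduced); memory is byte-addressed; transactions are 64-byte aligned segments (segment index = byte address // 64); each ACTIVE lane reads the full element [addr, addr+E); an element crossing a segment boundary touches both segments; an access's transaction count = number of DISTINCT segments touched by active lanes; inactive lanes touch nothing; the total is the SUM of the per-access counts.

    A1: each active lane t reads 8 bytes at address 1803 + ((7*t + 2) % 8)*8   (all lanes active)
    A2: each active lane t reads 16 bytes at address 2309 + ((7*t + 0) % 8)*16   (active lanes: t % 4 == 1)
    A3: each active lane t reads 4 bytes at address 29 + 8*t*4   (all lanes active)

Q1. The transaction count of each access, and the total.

A1: 2 transactions
A2: 3 transactions
A3: 5 transactions

Answer: 2,3,5; total 10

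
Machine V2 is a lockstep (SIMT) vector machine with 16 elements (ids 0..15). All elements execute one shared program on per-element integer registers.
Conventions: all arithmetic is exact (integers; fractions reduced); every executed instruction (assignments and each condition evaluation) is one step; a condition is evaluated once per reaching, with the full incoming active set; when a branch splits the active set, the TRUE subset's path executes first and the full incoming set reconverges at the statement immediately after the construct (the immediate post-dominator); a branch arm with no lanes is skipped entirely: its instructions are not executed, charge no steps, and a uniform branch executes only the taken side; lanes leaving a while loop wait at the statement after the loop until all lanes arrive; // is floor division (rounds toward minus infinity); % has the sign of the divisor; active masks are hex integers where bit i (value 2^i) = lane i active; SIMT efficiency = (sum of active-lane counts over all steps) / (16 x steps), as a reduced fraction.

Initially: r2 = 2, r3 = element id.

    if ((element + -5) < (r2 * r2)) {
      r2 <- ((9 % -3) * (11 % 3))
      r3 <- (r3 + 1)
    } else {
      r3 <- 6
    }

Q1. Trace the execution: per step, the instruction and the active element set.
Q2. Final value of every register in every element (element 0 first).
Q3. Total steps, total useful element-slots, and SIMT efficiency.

step 0: eval ((element + -5) < (r2 * r2)) 0xffff
step 1: r2 <- ((9 % -3) * (11 % 3))  0x01ff
step 2: r3 <- (r3 + 1)               0x01ff
step 3: r3 <- 6                      0xfe00

Answer: 4 steps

r2: 0,0,0,0,0,0,0,0,0,2,2,2,2,2,2,2
r3: 1,2,3,4,5,6,7,8,9,6,6,6,6,6,6,6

steps = 4; useful = 41; efficiency = 41/64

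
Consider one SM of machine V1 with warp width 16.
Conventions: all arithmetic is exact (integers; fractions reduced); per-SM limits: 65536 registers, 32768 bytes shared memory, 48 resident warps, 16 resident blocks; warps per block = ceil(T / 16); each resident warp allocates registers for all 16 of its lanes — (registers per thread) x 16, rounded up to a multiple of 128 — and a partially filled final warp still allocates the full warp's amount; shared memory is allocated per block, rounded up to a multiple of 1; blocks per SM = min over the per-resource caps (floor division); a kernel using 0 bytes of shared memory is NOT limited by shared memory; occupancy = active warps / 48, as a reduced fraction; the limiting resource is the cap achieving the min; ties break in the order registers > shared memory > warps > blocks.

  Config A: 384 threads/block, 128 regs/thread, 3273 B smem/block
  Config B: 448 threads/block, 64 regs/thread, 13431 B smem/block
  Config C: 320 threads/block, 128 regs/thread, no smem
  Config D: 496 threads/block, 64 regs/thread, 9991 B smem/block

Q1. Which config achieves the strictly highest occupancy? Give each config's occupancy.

occupancies: A 1/2, B 7/12, C 5/12, D 31/48

Answer: D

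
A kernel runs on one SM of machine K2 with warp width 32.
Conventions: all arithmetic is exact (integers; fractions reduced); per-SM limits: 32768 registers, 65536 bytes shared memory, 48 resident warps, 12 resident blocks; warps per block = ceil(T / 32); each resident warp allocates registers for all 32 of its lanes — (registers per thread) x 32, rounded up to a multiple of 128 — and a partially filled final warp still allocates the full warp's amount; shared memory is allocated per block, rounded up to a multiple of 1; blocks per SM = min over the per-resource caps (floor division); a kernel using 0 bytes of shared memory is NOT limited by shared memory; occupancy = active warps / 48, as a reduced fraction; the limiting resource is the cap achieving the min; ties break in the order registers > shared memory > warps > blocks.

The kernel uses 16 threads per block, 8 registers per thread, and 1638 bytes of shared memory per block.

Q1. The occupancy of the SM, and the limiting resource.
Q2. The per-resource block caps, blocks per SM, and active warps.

Answer: occupancy 1/4, limited by blocks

registers: 128 blocks
shared memory: 40 blocks
warps: 48 blocks
blocks: 12 blocks

Answer: 12 blocks, 12 active warps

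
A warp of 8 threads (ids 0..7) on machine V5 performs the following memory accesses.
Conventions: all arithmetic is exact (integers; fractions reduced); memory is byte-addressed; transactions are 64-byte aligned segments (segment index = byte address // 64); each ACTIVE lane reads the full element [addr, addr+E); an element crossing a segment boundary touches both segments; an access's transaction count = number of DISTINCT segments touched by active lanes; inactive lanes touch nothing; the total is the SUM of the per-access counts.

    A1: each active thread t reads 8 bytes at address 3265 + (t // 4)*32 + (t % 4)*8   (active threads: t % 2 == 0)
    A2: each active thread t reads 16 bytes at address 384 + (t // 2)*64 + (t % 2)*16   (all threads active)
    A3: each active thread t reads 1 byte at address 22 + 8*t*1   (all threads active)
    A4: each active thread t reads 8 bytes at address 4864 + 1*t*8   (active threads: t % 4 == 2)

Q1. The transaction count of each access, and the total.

A1: 1 transaction
A2: 4 transactions
A3: 2 transactions
A4: 1 transaction

Answer: 1,4,2,1; total 8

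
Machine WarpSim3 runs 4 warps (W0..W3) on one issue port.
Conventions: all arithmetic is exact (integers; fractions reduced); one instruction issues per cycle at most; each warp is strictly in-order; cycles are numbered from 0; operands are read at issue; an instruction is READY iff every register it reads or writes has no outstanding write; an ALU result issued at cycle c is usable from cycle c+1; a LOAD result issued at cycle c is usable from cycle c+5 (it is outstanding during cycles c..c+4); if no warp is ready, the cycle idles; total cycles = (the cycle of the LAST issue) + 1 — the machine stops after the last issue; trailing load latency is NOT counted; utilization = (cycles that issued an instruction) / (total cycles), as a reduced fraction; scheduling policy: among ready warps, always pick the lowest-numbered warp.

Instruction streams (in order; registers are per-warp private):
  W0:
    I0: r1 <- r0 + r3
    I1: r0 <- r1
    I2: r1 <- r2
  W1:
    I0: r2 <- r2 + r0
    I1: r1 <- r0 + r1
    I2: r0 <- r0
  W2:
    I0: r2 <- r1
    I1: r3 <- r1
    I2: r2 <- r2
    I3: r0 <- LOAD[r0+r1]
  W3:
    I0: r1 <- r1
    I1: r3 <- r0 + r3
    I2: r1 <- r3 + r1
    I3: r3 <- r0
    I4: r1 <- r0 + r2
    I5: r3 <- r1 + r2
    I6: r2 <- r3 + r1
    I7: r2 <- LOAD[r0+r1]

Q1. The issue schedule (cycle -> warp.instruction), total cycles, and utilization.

cycle 0: W0.I0
cycle 1: W0.I1
cycle 2: W0.I2
cycle 3: W1.I0
cycle 4: W1.I1
cycle 5: W1.I2
cycle 6: W2.I0
cycle 7: W2.I1
cycle 8: W2.I2
cycle 9: W2.I3
cycle 10: W3.I0
cycle 11: W3.I1
cycle 12: W3.I2
cycle 13: W3.I3
cycle 14: W3.I4
cycle 15: W3.I5
cycle 16: W3.I6
cycle 17: W3.I7

Answer: 18 cycles, utilization 1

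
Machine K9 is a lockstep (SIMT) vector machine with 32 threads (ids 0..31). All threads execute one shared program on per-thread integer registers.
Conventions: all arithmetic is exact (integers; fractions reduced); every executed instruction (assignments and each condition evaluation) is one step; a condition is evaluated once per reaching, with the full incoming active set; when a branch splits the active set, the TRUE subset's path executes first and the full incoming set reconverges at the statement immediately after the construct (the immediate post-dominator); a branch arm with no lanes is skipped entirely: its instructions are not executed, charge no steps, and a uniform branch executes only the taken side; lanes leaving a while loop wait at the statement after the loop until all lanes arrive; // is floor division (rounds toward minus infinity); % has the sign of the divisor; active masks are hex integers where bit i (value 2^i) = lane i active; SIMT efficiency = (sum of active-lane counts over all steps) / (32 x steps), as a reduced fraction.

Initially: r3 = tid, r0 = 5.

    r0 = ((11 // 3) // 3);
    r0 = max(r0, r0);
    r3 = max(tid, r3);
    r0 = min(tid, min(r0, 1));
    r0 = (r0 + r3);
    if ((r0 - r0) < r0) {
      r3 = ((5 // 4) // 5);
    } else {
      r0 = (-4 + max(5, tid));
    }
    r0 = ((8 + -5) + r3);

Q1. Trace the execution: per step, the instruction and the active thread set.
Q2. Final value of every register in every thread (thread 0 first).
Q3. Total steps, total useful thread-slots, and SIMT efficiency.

step 0: r0 <- ((11 // 3) // 3)       0xffffffff
step 1: r0 <- max(r0, r0)            0xffffffff
step 2: r3 <- max(tid, r3)           0xffffffff
step 3: r0 <- min(tid, min(r0, 1))   0xffffffff
step 4: r0 <- (r0 + r3)              0xffffffff
step 5: eval ((r0 - r0) < r0)        0xffffffff
step 6: r3 <- ((5 // 4) // 5)        0xfffffffe
step 7: r0 <- (-4 + max(5, tid))     0x00000001
step 8: r0 <- ((8 + -5) + r3)        0xffffffff

Answer: 9 steps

r3: 0,0,0,0,0,0,0,0,0,0,0,0,0,0,0,0,0,0,0,0,0,0,0,0,0,0,0,0,0,0,0,0
r0: 3,3,3,3,3,3,3,3,3,3,3,3,3,3,3,3,3,3,3,3,3,3,3,3,3,3,3,3,3,3,3,3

steps = 9; useful = 256; efficiency = 256/288 = 8/9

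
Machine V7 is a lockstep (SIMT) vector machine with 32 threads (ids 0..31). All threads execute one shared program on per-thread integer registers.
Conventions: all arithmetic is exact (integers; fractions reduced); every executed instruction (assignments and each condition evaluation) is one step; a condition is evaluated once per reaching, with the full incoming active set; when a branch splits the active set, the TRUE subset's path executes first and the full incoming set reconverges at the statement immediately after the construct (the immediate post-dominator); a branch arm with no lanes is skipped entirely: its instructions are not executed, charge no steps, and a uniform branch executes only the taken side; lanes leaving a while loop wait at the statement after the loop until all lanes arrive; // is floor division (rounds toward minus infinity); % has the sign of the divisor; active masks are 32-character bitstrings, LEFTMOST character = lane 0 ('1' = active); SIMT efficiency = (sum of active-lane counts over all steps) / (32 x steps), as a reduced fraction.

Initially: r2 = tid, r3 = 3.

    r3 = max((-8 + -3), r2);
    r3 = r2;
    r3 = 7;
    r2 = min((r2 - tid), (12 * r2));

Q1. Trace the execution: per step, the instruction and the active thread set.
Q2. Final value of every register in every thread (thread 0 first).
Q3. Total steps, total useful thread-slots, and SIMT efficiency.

step 0: r3 <- max((-8 + -3), r2)     11111111111111111111111111111111
step 1: r3 <- r2                     11111111111111111111111111111111
step 2: r3 <- 7                      11111111111111111111111111111111
step 3: r2 <- min((r2 - tid), (12 * r2)) 11111111111111111111111111111111

Answer: 4 steps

r2: 0,0,0,0,0,0,0,0,0,0,0,0,0,0,0,0,0,0,0,0,0,0,0,0,0,0,0,0,0,0,0,0
r3: 7,7,7,7,7,7,7,7,7,7,7,7,7,7,7,7,7,7,7,7,7,7,7,7,7,7,7,7,7,7,7,7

steps = 4; useful = 128; efficiency = 128/128 = 1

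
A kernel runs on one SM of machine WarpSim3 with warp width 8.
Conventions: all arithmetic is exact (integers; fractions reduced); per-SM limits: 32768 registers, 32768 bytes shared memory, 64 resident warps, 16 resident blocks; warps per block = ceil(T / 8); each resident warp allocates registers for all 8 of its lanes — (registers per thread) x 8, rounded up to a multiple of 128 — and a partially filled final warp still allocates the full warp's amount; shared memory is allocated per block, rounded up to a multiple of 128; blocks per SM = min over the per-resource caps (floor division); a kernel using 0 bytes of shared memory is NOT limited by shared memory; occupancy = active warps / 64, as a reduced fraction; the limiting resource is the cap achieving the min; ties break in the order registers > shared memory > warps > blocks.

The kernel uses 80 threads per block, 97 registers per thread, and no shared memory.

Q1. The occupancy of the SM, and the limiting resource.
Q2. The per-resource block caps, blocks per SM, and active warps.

Answer: occupancy 15/32, limited by registers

registers: 3 blocks
shared memory: no limit (kernel uses none)
warps: 6 blocks
blocks: 16 blocks

Answer: 3 blocks, 30 active warps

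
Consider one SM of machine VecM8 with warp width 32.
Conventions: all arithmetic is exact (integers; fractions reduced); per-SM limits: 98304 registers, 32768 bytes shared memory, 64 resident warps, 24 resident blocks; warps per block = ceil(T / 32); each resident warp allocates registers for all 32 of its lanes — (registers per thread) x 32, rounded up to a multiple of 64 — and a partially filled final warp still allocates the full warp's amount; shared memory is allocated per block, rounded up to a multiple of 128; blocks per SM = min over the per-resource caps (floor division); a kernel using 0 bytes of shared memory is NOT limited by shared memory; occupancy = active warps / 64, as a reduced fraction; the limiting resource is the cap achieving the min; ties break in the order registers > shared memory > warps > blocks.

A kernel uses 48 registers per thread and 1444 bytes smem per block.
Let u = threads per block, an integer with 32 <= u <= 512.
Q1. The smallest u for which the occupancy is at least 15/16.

Answer: u = 65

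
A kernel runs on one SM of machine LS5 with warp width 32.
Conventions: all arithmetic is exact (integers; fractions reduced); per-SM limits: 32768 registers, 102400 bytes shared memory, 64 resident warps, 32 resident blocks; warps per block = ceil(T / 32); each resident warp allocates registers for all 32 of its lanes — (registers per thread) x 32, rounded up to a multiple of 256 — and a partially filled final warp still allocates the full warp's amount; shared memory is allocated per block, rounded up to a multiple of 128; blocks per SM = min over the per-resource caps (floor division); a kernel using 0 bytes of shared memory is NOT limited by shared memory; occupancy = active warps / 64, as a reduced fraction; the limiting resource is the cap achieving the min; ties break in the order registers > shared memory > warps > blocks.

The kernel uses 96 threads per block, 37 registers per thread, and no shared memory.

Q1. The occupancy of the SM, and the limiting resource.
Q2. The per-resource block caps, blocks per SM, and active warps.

Answer: occupancy 3/8, limited by registers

registers: 8 blocks
shared memory: no limit (kernel uses none)
warps: 21 blocks
blocks: 32 blocks

Answer: 8 blocks, 24 active warps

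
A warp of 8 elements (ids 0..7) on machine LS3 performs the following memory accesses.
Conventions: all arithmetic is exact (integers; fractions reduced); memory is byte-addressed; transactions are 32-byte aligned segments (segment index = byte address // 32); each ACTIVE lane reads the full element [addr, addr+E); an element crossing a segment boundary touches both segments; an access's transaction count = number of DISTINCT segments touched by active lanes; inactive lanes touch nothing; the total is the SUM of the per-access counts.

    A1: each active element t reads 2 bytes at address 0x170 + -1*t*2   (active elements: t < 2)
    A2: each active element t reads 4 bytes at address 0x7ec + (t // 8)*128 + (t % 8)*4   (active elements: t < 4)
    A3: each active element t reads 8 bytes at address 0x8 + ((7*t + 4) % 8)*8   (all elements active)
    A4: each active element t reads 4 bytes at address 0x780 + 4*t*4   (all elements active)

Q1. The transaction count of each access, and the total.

A1: 1 transaction
A2: 1 transaction
A3: 3 transactions
A4: 4 transactions

Answer: 1,1,3,4; total 9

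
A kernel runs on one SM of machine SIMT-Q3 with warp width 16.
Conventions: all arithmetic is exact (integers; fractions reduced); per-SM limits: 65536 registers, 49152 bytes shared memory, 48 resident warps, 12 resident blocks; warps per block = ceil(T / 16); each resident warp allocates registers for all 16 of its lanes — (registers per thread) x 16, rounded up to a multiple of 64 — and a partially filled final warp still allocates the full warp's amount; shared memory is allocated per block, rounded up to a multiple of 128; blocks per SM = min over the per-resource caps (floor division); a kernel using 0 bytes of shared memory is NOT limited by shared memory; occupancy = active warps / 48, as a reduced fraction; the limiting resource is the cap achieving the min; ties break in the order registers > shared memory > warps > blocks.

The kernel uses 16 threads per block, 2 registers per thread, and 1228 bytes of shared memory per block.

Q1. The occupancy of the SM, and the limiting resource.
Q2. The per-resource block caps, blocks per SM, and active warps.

Answer: occupancy 1/4, limited by blocks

registers: 1024 blocks
shared memory: 38 blocks
warps: 48 blocks
blocks: 12 blocks

Answer: 12 blocks, 12 active warps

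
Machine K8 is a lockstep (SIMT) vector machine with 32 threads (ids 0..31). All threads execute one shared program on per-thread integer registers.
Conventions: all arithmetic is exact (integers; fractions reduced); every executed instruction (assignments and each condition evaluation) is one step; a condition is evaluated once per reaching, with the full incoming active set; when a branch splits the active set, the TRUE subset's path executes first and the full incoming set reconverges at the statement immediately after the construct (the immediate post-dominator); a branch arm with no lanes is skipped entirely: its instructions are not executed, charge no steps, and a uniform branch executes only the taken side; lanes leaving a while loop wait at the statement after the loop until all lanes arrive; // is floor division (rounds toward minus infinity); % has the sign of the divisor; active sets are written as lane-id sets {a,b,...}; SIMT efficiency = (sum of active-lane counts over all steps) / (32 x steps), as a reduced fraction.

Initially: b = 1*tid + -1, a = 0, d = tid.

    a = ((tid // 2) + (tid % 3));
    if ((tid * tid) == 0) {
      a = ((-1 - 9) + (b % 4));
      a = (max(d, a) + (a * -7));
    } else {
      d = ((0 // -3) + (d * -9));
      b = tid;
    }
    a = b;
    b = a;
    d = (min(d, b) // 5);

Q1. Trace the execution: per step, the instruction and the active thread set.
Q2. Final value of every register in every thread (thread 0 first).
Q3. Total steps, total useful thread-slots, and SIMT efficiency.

step 0: a <- ((tid // 2) + (tid % 3)) {0,1,2,3,4,5,6,7,8,9,10,11,12,13,14,15,16,17,18,19,20,21,22,23,24,25,26,27,28,29,30,31}
step 1: eval ((tid * tid) == 0)      {0,1,2,3,4,5,6,7,8,9,10,11,12,13,14,15,16,17,18,19,20,21,22,23,24,25,26,27,28,29,30,31}
step 2: a <- ((-1 - 9) + (b % 4))    {0}
step 3: a <- (max(d, a) + (a * -7))  {0}
step 4: d <- ((0 // -3) + (d * -9))  {1,2,3,4,5,6,7,8,9,10,11,12,13,14,15,16,17,18,19,20,21,22,23,24,25,26,27,28,29,30,31}
step 5: b <- tid                     {1,2,3,4,5,6,7,8,9,10,11,12,13,14,15,16,17,18,19,20,21,22,23,24,25,26,27,28,29,30,31}
step 6: a <- b                       {0,1,2,3,4,5,6,7,8,9,10,11,12,13,14,15,16,17,18,19,20,21,22,23,24,25,26,27,28,29,30,31}
step 7: b <- a                       {0,1,2,3,4,5,6,7,8,9,10,11,12,13,14,15,16,17,18,19,20,21,22,23,24,25,26,27,28,29,30,31}
step 8: d <- (min(d, b) // 5)        {0,1,2,3,4,5,6,7,8,9,10,11,12,13,14,15,16,17,18,19,20,21,22,23,24,25,26,27,28,29,30,31}

Answer: 9 steps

b: -1,1,2,3,4,5,6,7,8,9,10,11,12,13,14,15,16,17,18,19,20,21,22,23,24,25,26,27,28,29,30,31
a: -1,1,2,3,4,5,6,7,8,9,10,11,12,13,14,15,16,17,18,19,20,21,22,23,24,25,26,27,28,29,30,31
d: -1,-2,-4,-6,-8,-9,-11,-13,-15,-17,-18,-20,-22,-24,-26,-27,-29,-31,-33,-35,-36,-38,-40,-42,-44,-45,-47,-49,-51,-53,-54,-56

steps = 9; useful = 224; efficiency = 224/288 = 7/9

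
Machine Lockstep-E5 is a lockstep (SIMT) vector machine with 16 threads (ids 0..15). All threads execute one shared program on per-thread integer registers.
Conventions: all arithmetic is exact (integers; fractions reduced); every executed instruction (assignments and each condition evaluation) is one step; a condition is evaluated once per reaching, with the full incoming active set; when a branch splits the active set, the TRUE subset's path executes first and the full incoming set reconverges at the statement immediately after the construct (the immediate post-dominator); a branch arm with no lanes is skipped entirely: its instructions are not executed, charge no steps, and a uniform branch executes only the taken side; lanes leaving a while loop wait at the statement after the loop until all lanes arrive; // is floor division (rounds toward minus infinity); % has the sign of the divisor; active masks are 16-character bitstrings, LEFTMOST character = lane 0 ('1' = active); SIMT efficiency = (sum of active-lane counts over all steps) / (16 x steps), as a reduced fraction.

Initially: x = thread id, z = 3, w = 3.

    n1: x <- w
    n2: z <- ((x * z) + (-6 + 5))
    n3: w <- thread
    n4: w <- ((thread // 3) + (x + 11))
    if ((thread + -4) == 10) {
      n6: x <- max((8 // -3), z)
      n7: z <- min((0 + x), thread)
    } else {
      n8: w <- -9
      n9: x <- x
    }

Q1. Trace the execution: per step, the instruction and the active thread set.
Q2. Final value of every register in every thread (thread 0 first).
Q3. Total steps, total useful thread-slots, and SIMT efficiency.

step 0: x <- w                       1111111111111111
step 1: z <- ((x * z) + (-6 + 5))    1111111111111111
step 2: w <- thread                  1111111111111111
step 3: w <- ((thread // 3) + (x + 11)) 1111111111111111
step 4: eval ((thread + -4) == 10)   1111111111111111
step 5: x <- max((8 // -3), z)       0000000000000010
step 6: z <- min((0 + x), thread)    0000000000000010
step 7: w <- -9                      1111111111111101
step 8: x <- x                       1111111111111101

Answer: 9 steps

x: 3,3,3,3,3,3,3,3,3,3,3,3,3,3,8,3
z: 8,8,8,8,8,8,8,8,8,8,8,8,8,8,8,8
w: -9,-9,-9,-9,-9,-9,-9,-9,-9,-9,-9,-9,-9,-9,18,-9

steps = 9; useful = 112; efficiency = 112/144 = 7/9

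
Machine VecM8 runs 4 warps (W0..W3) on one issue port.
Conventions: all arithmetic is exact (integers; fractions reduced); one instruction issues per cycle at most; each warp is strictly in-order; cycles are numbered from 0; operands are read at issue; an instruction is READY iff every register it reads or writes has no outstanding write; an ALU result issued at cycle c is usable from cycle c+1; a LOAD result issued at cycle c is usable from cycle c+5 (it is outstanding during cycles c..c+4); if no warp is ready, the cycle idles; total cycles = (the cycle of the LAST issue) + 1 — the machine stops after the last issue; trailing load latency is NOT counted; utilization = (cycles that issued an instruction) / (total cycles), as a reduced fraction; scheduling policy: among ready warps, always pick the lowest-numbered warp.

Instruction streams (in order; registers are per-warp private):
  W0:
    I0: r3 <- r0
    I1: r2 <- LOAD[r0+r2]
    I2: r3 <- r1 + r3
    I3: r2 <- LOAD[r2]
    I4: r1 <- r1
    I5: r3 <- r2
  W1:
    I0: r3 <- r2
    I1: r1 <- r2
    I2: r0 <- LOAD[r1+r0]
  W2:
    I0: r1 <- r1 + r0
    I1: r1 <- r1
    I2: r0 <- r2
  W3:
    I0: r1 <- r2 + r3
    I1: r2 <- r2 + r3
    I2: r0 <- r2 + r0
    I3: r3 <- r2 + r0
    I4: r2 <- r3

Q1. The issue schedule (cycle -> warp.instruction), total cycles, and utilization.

cycle 0: W0.I0
cycle 1: W0.I1
cycle 2: W0.I2
cycle 3: W1.I0
cycle 4: W1.I1
cycle 5: W1.I2
cycle 6: W0.I3
cycle 7: W0.I4
cycle 8: W2.I0
cycle 9: W2.I1
cycle 10: W2.I2
cycle 11: W0.I5
cycle 12: W3.I0
cycle 13: W3.I1
cycle 14: W3.I2
cycle 15: W3.I3
cycle 16: W3.I4

Answer: 17 cycles, utilization 1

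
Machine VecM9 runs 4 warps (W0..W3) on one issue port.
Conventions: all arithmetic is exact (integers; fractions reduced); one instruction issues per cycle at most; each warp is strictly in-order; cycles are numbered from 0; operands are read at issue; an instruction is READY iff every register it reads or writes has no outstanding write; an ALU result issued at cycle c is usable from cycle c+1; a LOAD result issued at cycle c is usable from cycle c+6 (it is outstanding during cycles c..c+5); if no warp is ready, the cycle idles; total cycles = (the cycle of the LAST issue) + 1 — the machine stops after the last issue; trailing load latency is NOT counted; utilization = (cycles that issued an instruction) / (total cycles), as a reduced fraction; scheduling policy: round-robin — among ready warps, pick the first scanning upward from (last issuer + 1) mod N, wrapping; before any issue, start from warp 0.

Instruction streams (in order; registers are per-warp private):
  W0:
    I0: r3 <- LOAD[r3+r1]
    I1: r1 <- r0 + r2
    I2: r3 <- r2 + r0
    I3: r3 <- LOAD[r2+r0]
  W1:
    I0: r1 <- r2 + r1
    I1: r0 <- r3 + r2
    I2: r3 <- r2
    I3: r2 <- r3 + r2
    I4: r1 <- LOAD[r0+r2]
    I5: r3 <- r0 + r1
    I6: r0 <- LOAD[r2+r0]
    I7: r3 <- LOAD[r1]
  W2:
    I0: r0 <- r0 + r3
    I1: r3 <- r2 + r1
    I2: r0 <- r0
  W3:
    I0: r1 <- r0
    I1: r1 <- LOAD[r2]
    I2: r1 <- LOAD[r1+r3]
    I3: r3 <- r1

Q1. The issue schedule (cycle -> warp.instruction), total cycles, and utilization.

cycle 0: W0.I0
cycle 1: W1.I0
cycle 2: W2.I0
cycle 3: W3.I0
cycle 4: W0.I1
cycle 5: W1.I1
cycle 6: W2.I1
cycle 7: W3.I1
cycle 8: W0.I2
cycle 9: W1.I2
cycle 10: W2.I2
cycle 11: W0.I3
cycle 12: W1.I3
cycle 13: W3.I2
cycle 14: W1.I4
cycle 15: idle
cycle 16: idle
cycle 17: idle
cycle 18: idle
cycle 19: W3.I3
cycle 20: W1.I5
cycle 21: W1.I6
cycle 22: W1.I7

Answer: 23 cycles, utilization 19/23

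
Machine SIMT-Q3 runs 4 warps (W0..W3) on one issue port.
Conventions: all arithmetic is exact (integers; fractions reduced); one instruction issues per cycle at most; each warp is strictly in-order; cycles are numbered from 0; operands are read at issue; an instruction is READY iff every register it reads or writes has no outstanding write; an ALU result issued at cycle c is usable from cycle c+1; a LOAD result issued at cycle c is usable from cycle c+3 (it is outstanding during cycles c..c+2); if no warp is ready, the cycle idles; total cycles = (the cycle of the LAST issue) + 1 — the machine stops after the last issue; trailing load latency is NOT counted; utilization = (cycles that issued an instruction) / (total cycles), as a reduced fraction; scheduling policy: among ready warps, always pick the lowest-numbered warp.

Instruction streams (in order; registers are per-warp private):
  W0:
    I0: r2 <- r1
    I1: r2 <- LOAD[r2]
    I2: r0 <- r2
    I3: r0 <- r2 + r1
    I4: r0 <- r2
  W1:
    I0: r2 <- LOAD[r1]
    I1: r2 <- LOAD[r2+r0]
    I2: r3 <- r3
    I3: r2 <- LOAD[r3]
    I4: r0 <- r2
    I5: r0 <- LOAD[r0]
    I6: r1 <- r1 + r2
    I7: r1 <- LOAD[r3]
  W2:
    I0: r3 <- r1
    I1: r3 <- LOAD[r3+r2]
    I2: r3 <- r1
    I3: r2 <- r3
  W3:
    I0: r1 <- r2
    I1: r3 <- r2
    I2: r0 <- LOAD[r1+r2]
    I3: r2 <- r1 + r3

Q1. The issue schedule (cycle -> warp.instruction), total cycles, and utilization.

cycle 0: W0.I0
cycle 1: W0.I1
cycle 2: W1.I0
cycle 3: W2.I0
cycle 4: W0.I2
cycle 5: W0.I3
cycle 6: W0.I4
cycle 7: W1.I1
cycle 8: W1.I2
cycle 9: W2.I1
cycle 10: W1.I3
cycle 11: W3.I0
cycle 12: W2.I2
cycle 13: W1.I4
cycle 14: W1.I5
cycle 15: W1.I6
cycle 16: W1.I7
cycle 17: W2.I3
cycle 18: W3.I1
cycle 19: W3.I2
cycle 20: W3.I3

Answer: 21 cycles, utilization 1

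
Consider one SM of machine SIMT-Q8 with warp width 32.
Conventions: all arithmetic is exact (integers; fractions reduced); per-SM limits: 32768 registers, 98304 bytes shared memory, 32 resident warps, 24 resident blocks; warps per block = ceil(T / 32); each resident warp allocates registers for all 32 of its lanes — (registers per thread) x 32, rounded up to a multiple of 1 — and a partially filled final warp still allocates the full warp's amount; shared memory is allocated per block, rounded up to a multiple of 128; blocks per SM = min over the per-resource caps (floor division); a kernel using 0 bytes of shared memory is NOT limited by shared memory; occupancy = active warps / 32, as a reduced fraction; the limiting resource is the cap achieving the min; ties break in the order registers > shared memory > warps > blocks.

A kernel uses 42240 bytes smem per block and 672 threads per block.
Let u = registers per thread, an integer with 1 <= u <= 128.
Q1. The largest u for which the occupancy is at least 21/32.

Answer: u = 48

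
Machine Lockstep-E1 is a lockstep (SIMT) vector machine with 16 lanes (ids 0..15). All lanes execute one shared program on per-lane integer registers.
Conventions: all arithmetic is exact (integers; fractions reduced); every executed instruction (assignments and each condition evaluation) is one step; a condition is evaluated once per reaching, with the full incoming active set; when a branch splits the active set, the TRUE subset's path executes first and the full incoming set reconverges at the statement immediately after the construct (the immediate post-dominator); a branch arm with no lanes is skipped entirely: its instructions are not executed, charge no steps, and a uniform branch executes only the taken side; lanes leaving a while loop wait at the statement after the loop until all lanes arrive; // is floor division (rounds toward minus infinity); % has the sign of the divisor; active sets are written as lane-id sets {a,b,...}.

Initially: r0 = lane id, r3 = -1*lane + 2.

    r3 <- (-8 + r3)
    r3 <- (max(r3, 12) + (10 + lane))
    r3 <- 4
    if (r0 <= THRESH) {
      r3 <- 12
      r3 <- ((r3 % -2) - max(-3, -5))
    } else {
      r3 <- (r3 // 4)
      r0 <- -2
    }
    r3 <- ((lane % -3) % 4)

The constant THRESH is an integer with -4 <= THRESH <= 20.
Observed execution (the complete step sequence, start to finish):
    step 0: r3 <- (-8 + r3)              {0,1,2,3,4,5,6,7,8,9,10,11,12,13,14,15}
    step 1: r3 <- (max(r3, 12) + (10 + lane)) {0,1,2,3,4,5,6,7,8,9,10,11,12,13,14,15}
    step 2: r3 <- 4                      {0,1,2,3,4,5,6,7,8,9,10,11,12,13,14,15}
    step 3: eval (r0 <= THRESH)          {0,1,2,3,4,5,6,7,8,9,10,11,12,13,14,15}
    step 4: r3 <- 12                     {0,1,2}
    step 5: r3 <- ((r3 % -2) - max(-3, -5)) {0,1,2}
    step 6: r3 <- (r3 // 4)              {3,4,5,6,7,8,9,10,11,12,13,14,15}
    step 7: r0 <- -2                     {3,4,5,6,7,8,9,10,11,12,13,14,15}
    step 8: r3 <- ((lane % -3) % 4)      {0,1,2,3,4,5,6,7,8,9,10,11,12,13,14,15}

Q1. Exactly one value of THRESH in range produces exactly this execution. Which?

Answer: THRESH = 2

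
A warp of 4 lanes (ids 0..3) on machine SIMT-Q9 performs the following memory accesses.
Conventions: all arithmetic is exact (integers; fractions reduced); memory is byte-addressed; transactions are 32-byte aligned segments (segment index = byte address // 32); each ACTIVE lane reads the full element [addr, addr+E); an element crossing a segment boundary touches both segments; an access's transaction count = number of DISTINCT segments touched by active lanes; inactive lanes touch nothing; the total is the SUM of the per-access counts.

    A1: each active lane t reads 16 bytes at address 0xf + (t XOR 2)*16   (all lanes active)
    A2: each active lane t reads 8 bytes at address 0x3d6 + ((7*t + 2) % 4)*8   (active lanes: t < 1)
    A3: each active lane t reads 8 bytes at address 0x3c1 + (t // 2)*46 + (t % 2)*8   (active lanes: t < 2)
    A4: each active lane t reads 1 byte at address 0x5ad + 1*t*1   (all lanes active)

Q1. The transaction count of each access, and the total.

A1: 3 transactions
A2: 1 transaction
A3: 1 transaction
A4: 1 transaction

Answer: 3,1,1,1; total 6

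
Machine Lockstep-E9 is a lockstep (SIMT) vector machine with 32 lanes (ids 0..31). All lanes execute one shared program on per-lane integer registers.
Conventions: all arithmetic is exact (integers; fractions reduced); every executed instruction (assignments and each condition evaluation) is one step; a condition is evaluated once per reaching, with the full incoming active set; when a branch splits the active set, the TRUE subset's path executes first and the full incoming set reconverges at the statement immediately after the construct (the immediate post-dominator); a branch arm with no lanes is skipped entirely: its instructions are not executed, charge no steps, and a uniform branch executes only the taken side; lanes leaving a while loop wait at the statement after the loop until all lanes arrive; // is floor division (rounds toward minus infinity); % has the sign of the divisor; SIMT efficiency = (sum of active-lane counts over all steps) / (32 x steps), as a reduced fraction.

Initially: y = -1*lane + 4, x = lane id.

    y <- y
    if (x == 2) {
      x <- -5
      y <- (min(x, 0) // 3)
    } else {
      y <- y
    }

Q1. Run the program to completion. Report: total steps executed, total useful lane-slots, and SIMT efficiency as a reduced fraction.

Answer: 5 steps, 97 useful, 97/160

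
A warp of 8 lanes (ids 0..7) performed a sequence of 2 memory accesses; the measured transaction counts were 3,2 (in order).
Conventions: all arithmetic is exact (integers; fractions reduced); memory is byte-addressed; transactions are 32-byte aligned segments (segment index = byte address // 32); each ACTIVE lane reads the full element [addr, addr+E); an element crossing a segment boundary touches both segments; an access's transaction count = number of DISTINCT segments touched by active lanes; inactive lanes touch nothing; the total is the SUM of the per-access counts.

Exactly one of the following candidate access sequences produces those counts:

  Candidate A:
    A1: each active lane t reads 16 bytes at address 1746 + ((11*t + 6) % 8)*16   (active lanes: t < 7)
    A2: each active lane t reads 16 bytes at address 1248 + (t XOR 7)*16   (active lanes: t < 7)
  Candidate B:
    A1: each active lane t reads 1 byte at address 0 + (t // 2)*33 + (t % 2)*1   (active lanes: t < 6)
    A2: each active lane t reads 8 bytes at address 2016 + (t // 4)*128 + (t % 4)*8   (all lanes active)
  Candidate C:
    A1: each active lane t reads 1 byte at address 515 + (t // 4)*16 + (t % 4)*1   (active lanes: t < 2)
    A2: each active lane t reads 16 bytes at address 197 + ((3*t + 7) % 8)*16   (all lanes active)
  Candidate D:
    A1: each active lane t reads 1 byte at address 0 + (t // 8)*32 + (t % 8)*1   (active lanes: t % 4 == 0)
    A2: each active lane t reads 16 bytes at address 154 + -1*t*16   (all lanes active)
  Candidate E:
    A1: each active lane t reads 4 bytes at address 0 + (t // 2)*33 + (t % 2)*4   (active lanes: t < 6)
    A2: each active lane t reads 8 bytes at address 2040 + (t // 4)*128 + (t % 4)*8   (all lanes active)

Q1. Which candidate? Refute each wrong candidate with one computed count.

A: A1 gives 5 transactions, not 3
C: A1 gives 1 transaction, not 3
D: A1 gives 1 transaction, not 3
E: A2 gives 4 transactions, not 2
B: all counts match (3,2)

Answer: B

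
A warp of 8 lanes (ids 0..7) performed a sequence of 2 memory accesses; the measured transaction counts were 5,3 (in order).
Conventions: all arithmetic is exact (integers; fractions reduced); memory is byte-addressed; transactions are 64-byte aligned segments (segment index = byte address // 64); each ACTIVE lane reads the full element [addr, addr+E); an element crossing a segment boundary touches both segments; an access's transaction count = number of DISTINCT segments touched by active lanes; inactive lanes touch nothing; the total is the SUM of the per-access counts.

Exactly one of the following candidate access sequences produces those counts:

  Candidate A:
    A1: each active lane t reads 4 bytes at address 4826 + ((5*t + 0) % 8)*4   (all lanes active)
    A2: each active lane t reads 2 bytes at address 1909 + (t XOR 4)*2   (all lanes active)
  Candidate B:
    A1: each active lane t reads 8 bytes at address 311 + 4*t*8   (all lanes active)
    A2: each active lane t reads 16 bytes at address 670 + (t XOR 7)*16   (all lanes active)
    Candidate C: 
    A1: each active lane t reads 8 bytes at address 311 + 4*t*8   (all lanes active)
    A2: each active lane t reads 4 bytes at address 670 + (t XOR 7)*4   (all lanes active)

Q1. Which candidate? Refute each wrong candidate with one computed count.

A: A1 gives 1 transaction, not 5
C: A2 gives 1 transaction, not 3
B: all counts match (5,3)

Answer: B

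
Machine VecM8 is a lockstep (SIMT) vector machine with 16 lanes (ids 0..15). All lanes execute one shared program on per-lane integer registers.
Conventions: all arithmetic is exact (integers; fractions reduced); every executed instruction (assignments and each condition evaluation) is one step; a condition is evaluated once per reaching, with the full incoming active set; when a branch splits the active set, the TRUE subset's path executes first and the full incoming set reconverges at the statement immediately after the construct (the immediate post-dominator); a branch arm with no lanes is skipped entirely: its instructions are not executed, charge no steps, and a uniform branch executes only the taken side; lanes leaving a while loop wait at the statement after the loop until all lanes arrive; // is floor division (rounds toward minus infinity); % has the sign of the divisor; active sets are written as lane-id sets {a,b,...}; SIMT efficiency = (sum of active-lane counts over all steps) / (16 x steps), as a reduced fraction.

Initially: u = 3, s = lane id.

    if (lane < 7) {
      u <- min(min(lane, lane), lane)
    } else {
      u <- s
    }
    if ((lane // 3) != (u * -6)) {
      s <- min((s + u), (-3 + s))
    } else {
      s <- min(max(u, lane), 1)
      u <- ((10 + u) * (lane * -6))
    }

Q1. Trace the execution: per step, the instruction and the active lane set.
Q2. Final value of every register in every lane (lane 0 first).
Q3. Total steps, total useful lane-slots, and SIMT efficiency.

step 0: eval (lane < 7)              {0,1,2,3,4,5,6,7,8,9,10,11,12,13,14,15}
step 1: u <- min(min(lane, lane), lane) {0,1,2,3,4,5,6}
step 2: u <- s                       {7,8,9,10,11,12,13,14,15}
step 3: eval ((lane // 3) != (u * -6)) {0,1,2,3,4,5,6,7,8,9,10,11,12,13,14,15}
step 4: s <- min((s + u), (-3 + s))  {1,2,3,4,5,6,7,8,9,10,11,12,13,14,15}
step 5: s <- min(max(u, lane), 1)    {0}
step 6: u <- ((10 + u) * (lane * -6)) {0}

Answer: 7 steps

u: 0,1,2,3,4,5,6,7,8,9,10,11,12,13,14,15
s: 0,-2,-1,0,1,2,3,4,5,6,7,8,9,10,11,12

steps = 7; useful = 65; efficiency = 65/112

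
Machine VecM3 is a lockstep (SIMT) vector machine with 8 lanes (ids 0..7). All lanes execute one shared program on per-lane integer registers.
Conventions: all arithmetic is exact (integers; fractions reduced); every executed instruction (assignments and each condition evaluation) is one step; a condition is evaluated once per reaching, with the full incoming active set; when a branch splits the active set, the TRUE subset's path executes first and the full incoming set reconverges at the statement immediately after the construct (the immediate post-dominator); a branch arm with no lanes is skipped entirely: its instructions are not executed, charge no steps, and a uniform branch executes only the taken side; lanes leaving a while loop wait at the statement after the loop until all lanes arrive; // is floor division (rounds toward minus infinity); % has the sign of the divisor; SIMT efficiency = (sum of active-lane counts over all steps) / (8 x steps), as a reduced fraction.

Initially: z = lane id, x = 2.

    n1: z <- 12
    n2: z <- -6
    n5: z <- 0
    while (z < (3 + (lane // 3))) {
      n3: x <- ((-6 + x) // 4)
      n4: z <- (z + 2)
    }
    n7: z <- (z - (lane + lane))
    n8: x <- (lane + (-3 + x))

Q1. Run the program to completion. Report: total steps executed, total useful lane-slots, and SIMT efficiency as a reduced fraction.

Answer: 15 steps, 102 useful, 17/20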